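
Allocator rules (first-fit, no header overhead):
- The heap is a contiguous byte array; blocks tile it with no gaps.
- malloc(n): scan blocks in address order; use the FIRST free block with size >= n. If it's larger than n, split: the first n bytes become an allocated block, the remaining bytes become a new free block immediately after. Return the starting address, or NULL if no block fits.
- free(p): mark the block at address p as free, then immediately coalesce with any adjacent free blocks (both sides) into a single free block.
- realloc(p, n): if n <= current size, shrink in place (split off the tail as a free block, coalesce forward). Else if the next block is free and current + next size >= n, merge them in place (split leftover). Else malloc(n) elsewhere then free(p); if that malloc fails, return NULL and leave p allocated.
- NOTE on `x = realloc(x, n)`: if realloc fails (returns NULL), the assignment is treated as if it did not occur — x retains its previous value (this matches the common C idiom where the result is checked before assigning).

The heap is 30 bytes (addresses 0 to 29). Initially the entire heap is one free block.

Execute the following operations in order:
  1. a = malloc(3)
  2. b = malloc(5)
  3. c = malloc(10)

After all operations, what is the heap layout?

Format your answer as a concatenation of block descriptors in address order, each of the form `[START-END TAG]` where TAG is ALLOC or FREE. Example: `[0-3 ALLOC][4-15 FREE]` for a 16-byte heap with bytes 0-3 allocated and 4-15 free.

Op 1: a = malloc(3) -> a = 0; heap: [0-2 ALLOC][3-29 FREE]
Op 2: b = malloc(5) -> b = 3; heap: [0-2 ALLOC][3-7 ALLOC][8-29 FREE]
Op 3: c = malloc(10) -> c = 8; heap: [0-2 ALLOC][3-7 ALLOC][8-17 ALLOC][18-29 FREE]

Answer: [0-2 ALLOC][3-7 ALLOC][8-17 ALLOC][18-29 FREE]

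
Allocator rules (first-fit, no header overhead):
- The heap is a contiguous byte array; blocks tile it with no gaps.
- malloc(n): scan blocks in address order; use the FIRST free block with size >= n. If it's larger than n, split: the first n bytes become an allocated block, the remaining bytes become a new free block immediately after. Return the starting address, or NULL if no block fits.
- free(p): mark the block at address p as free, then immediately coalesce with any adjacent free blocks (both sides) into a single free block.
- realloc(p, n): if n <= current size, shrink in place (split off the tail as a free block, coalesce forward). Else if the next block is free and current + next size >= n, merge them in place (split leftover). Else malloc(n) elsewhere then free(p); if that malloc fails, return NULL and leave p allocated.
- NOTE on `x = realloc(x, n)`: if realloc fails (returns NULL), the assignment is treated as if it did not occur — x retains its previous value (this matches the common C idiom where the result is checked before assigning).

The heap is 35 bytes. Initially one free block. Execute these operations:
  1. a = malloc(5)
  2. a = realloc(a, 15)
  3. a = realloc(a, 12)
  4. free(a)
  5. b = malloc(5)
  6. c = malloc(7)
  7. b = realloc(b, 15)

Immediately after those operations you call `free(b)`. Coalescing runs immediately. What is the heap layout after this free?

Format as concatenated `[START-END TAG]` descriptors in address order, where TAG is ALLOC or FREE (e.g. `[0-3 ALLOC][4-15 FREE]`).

Op 1: a = malloc(5) -> a = 0; heap: [0-4 ALLOC][5-34 FREE]
Op 2: a = realloc(a, 15) -> a = 0; heap: [0-14 ALLOC][15-34 FREE]
Op 3: a = realloc(a, 12) -> a = 0; heap: [0-11 ALLOC][12-34 FREE]
Op 4: free(a) -> (freed a); heap: [0-34 FREE]
Op 5: b = malloc(5) -> b = 0; heap: [0-4 ALLOC][5-34 FREE]
Op 6: c = malloc(7) -> c = 5; heap: [0-4 ALLOC][5-11 ALLOC][12-34 FREE]
Op 7: b = realloc(b, 15) -> b = 12; heap: [0-4 FREE][5-11 ALLOC][12-26 ALLOC][27-34 FREE]
free(b): b = 12 -> block [12-26 ALLOC]; mark free, coalesce with adjacent free neighbors -> [0-4 FREE][5-11 ALLOC][12-34 FREE]

Answer: [0-4 FREE][5-11 ALLOC][12-34 FREE]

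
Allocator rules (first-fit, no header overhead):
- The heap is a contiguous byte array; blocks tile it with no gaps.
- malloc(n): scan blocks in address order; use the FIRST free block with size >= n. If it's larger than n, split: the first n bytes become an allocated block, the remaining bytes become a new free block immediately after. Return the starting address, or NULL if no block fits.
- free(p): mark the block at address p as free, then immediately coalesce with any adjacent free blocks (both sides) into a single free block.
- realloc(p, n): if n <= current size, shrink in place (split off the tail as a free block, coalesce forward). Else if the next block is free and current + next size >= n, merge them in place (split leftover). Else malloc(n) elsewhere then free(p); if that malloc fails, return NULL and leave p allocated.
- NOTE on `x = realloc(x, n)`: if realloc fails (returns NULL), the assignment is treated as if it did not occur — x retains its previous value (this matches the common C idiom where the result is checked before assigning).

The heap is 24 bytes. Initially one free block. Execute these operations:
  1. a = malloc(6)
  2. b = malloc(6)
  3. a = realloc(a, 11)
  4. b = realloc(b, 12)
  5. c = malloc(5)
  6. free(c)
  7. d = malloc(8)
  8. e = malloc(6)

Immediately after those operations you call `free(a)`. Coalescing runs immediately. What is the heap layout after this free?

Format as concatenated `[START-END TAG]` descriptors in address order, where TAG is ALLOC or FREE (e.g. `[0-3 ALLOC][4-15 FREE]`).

Op 1: a = malloc(6) -> a = 0; heap: [0-5 ALLOC][6-23 FREE]
Op 2: b = malloc(6) -> b = 6; heap: [0-5 ALLOC][6-11 ALLOC][12-23 FREE]
Op 3: a = realloc(a, 11) -> a = 12; heap: [0-5 FREE][6-11 ALLOC][12-22 ALLOC][23-23 FREE]
Op 4: b = realloc(b, 12) -> NULL (b unchanged); heap: [0-5 FREE][6-11 ALLOC][12-22 ALLOC][23-23 FREE]
Op 5: c = malloc(5) -> c = 0; heap: [0-4 ALLOC][5-5 FREE][6-11 ALLOC][12-22 ALLOC][23-23 FREE]
Op 6: free(c) -> (freed c); heap: [0-5 FREE][6-11 ALLOC][12-22 ALLOC][23-23 FREE]
Op 7: d = malloc(8) -> d = NULL; heap: [0-5 FREE][6-11 ALLOC][12-22 ALLOC][23-23 FREE]
Op 8: e = malloc(6) -> e = 0; heap: [0-5 ALLOC][6-11 ALLOC][12-22 ALLOC][23-23 FREE]
free(a): a = 12 -> block [12-22 ALLOC]; mark free, coalesce with adjacent free neighbors -> [0-5 ALLOC][6-11 ALLOC][12-23 FREE]

Answer: [0-5 ALLOC][6-11 ALLOC][12-23 FREE]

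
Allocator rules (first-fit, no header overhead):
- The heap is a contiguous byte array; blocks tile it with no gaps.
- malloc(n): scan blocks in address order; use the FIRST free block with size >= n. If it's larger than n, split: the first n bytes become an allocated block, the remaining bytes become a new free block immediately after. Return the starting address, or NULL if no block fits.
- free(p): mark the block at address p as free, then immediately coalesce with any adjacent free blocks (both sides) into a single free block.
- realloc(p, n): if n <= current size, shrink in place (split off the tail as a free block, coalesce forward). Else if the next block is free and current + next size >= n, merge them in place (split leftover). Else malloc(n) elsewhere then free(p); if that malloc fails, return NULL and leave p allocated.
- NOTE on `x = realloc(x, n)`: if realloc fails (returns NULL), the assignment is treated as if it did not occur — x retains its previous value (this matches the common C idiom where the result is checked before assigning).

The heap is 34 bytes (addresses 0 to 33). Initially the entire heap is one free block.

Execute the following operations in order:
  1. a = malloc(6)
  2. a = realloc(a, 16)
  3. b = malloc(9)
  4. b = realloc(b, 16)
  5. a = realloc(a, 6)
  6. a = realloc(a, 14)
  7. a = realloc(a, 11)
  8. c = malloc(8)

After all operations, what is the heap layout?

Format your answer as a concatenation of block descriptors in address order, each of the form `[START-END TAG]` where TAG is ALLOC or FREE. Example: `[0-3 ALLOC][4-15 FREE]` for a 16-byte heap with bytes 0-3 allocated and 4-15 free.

Op 1: a = malloc(6) -> a = 0; heap: [0-5 ALLOC][6-33 FREE]
Op 2: a = realloc(a, 16) -> a = 0; heap: [0-15 ALLOC][16-33 FREE]
Op 3: b = malloc(9) -> b = 16; heap: [0-15 ALLOC][16-24 ALLOC][25-33 FREE]
Op 4: b = realloc(b, 16) -> b = 16; heap: [0-15 ALLOC][16-31 ALLOC][32-33 FREE]
Op 5: a = realloc(a, 6) -> a = 0; heap: [0-5 ALLOC][6-15 FREE][16-31 ALLOC][32-33 FREE]
Op 6: a = realloc(a, 14) -> a = 0; heap: [0-13 ALLOC][14-15 FREE][16-31 ALLOC][32-33 FREE]
Op 7: a = realloc(a, 11) -> a = 0; heap: [0-10 ALLOC][11-15 FREE][16-31 ALLOC][32-33 FREE]
Op 8: c = malloc(8) -> c = NULL; heap: [0-10 ALLOC][11-15 FREE][16-31 ALLOC][32-33 FREE]

Answer: [0-10 ALLOC][11-15 FREE][16-31 ALLOC][32-33 FREE]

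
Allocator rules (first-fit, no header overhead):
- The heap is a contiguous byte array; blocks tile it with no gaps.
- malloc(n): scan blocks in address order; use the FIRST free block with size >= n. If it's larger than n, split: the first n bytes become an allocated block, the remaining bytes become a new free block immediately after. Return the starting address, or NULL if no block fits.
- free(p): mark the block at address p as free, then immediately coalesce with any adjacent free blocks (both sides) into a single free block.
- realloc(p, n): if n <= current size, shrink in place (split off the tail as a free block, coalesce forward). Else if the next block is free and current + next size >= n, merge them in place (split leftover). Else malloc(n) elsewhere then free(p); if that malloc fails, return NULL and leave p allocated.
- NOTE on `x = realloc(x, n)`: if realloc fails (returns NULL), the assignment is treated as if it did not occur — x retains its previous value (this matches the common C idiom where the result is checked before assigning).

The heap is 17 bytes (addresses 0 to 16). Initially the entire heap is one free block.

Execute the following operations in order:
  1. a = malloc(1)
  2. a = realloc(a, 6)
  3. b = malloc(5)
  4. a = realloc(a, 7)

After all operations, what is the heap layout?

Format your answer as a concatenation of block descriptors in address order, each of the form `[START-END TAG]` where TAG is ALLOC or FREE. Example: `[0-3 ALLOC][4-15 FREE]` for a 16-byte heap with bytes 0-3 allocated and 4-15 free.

Answer: [0-5 ALLOC][6-10 ALLOC][11-16 FREE]

Derivation:
Op 1: a = malloc(1) -> a = 0; heap: [0-0 ALLOC][1-16 FREE]
Op 2: a = realloc(a, 6) -> a = 0; heap: [0-5 ALLOC][6-16 FREE]
Op 3: b = malloc(5) -> b = 6; heap: [0-5 ALLOC][6-10 ALLOC][11-16 FREE]
Op 4: a = realloc(a, 7) -> NULL (a unchanged); heap: [0-5 ALLOC][6-10 ALLOC][11-16 FREE]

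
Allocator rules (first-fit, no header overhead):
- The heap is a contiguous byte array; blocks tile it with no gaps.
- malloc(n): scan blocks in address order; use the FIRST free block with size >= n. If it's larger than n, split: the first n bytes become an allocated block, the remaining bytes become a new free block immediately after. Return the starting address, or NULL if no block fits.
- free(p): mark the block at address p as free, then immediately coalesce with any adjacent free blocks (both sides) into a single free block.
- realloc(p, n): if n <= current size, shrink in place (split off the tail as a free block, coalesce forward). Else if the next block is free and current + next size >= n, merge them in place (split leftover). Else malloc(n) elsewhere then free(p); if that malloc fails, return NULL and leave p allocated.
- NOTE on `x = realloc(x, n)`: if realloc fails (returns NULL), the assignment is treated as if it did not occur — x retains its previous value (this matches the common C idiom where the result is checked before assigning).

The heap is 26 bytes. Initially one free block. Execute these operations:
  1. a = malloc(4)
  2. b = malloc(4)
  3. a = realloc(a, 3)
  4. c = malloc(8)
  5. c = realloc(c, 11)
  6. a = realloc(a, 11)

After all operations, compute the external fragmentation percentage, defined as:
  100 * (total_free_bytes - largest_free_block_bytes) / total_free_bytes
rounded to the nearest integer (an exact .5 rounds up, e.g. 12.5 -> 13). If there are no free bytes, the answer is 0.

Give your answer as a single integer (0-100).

Op 1: a = malloc(4) -> a = 0; heap: [0-3 ALLOC][4-25 FREE]
Op 2: b = malloc(4) -> b = 4; heap: [0-3 ALLOC][4-7 ALLOC][8-25 FREE]
Op 3: a = realloc(a, 3) -> a = 0; heap: [0-2 ALLOC][3-3 FREE][4-7 ALLOC][8-25 FREE]
Op 4: c = malloc(8) -> c = 8; heap: [0-2 ALLOC][3-3 FREE][4-7 ALLOC][8-15 ALLOC][16-25 FREE]
Op 5: c = realloc(c, 11) -> c = 8; heap: [0-2 ALLOC][3-3 FREE][4-7 ALLOC][8-18 ALLOC][19-25 FREE]
Op 6: a = realloc(a, 11) -> NULL (a unchanged); heap: [0-2 ALLOC][3-3 FREE][4-7 ALLOC][8-18 ALLOC][19-25 FREE]
Free blocks: [1 7] total_free=8 largest=7 -> 100*(8-7)/8 = 100/8 = 12.5 -> rounds to 13

Answer: 13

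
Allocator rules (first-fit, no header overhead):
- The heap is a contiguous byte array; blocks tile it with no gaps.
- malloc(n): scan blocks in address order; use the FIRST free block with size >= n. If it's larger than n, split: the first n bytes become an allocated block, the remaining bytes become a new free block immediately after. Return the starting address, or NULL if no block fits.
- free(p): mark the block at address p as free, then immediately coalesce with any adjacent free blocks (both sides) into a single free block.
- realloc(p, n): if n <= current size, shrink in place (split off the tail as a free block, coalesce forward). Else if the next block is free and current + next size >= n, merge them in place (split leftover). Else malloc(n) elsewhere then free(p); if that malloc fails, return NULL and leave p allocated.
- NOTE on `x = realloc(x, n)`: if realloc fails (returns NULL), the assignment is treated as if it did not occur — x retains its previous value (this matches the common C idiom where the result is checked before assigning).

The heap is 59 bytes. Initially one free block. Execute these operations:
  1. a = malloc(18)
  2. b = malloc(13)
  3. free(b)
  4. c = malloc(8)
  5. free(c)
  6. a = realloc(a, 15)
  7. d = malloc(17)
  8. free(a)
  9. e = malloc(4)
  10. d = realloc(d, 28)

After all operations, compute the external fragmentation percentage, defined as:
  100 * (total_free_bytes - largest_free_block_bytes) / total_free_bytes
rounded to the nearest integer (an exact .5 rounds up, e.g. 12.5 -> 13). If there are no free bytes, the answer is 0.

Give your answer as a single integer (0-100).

Answer: 41

Derivation:
Op 1: a = malloc(18) -> a = 0; heap: [0-17 ALLOC][18-58 FREE]
Op 2: b = malloc(13) -> b = 18; heap: [0-17 ALLOC][18-30 ALLOC][31-58 FREE]
Op 3: free(b) -> (freed b); heap: [0-17 ALLOC][18-58 FREE]
Op 4: c = malloc(8) -> c = 18; heap: [0-17 ALLOC][18-25 ALLOC][26-58 FREE]
Op 5: free(c) -> (freed c); heap: [0-17 ALLOC][18-58 FREE]
Op 6: a = realloc(a, 15) -> a = 0; heap: [0-14 ALLOC][15-58 FREE]
Op 7: d = malloc(17) -> d = 15; heap: [0-14 ALLOC][15-31 ALLOC][32-58 FREE]
Op 8: free(a) -> (freed a); heap: [0-14 FREE][15-31 ALLOC][32-58 FREE]
Op 9: e = malloc(4) -> e = 0; heap: [0-3 ALLOC][4-14 FREE][15-31 ALLOC][32-58 FREE]
Op 10: d = realloc(d, 28) -> d = 15; heap: [0-3 ALLOC][4-14 FREE][15-42 ALLOC][43-58 FREE]
Free blocks: [11 16] total_free=27 largest=16 -> 100*(27-16)/27 = 1100/27 ≈ 40.741 -> rounds to 41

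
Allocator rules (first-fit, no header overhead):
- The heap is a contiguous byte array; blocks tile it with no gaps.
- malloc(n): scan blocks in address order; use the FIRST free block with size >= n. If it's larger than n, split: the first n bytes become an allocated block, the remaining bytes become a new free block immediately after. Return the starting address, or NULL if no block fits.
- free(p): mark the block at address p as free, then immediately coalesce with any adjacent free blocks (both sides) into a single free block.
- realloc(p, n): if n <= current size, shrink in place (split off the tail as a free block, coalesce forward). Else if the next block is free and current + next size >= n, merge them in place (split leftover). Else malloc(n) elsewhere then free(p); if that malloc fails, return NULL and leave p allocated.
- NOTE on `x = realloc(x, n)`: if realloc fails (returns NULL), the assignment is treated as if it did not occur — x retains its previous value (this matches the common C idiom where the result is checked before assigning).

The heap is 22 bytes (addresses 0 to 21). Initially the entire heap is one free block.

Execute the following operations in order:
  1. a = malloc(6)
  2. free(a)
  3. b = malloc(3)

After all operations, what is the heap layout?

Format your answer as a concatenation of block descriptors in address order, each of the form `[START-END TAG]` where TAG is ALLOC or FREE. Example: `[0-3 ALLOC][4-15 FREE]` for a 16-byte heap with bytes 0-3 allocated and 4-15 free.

Op 1: a = malloc(6) -> a = 0; heap: [0-5 ALLOC][6-21 FREE]
Op 2: free(a) -> (freed a); heap: [0-21 FREE]
Op 3: b = malloc(3) -> b = 0; heap: [0-2 ALLOC][3-21 FREE]

Answer: [0-2 ALLOC][3-21 FREE]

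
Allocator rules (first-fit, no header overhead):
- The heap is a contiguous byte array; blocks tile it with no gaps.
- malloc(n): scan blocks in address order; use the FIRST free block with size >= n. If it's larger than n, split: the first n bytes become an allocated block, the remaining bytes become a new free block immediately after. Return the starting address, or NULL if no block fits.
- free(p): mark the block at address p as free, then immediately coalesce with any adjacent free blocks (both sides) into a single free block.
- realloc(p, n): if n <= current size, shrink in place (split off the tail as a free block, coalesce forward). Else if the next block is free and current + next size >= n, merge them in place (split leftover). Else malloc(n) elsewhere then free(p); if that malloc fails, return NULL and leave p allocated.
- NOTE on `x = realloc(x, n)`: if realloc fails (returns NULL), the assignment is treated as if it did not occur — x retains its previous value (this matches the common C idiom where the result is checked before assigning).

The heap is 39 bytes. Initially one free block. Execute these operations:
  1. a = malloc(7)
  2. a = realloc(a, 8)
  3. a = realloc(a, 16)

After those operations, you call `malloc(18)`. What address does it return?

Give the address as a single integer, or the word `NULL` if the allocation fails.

Op 1: a = malloc(7) -> a = 0; heap: [0-6 ALLOC][7-38 FREE]
Op 2: a = realloc(a, 8) -> a = 0; heap: [0-7 ALLOC][8-38 FREE]
Op 3: a = realloc(a, 16) -> a = 0; heap: [0-15 ALLOC][16-38 FREE]
malloc(18): first-fit scan over [0-15 ALLOC][16-38 FREE] -> 16

Answer: 16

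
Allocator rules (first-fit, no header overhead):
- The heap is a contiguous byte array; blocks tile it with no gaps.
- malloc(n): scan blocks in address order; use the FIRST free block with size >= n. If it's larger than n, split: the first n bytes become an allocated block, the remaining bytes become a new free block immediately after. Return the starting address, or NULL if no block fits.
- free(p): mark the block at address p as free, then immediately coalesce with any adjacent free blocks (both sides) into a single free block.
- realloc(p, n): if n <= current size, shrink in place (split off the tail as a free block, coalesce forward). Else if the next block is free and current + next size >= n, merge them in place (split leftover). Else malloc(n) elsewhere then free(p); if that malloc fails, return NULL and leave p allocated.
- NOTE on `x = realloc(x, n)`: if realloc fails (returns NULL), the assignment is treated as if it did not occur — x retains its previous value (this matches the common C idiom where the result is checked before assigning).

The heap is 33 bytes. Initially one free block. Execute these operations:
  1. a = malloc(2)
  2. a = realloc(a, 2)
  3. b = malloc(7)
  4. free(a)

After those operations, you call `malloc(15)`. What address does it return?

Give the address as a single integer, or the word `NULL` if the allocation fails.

Op 1: a = malloc(2) -> a = 0; heap: [0-1 ALLOC][2-32 FREE]
Op 2: a = realloc(a, 2) -> a = 0; heap: [0-1 ALLOC][2-32 FREE]
Op 3: b = malloc(7) -> b = 2; heap: [0-1 ALLOC][2-8 ALLOC][9-32 FREE]
Op 4: free(a) -> (freed a); heap: [0-1 FREE][2-8 ALLOC][9-32 FREE]
malloc(15): first-fit scan over [0-1 FREE][2-8 ALLOC][9-32 FREE] -> 9

Answer: 9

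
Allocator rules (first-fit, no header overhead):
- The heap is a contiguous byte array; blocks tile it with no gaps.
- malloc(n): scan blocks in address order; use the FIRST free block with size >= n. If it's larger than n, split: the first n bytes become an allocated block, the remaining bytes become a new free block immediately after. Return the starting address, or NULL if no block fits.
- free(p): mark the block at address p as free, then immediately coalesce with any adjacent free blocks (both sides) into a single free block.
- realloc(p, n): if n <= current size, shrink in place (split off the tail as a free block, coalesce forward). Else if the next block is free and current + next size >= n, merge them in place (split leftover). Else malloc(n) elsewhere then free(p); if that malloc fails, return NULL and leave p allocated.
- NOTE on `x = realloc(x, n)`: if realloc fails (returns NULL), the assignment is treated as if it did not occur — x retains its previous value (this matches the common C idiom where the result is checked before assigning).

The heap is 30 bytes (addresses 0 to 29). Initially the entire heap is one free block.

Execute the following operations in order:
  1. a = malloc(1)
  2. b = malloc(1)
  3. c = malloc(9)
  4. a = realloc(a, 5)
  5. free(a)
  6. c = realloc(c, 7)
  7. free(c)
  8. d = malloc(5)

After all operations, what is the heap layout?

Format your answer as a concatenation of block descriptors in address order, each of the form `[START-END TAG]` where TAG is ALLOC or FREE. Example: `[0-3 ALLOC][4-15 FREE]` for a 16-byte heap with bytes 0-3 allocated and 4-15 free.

Op 1: a = malloc(1) -> a = 0; heap: [0-0 ALLOC][1-29 FREE]
Op 2: b = malloc(1) -> b = 1; heap: [0-0 ALLOC][1-1 ALLOC][2-29 FREE]
Op 3: c = malloc(9) -> c = 2; heap: [0-0 ALLOC][1-1 ALLOC][2-10 ALLOC][11-29 FREE]
Op 4: a = realloc(a, 5) -> a = 11; heap: [0-0 FREE][1-1 ALLOC][2-10 ALLOC][11-15 ALLOC][16-29 FREE]
Op 5: free(a) -> (freed a); heap: [0-0 FREE][1-1 ALLOC][2-10 ALLOC][11-29 FREE]
Op 6: c = realloc(c, 7) -> c = 2; heap: [0-0 FREE][1-1 ALLOC][2-8 ALLOC][9-29 FREE]
Op 7: free(c) -> (freed c); heap: [0-0 FREE][1-1 ALLOC][2-29 FREE]
Op 8: d = malloc(5) -> d = 2; heap: [0-0 FREE][1-1 ALLOC][2-6 ALLOC][7-29 FREE]

Answer: [0-0 FREE][1-1 ALLOC][2-6 ALLOC][7-29 FREE]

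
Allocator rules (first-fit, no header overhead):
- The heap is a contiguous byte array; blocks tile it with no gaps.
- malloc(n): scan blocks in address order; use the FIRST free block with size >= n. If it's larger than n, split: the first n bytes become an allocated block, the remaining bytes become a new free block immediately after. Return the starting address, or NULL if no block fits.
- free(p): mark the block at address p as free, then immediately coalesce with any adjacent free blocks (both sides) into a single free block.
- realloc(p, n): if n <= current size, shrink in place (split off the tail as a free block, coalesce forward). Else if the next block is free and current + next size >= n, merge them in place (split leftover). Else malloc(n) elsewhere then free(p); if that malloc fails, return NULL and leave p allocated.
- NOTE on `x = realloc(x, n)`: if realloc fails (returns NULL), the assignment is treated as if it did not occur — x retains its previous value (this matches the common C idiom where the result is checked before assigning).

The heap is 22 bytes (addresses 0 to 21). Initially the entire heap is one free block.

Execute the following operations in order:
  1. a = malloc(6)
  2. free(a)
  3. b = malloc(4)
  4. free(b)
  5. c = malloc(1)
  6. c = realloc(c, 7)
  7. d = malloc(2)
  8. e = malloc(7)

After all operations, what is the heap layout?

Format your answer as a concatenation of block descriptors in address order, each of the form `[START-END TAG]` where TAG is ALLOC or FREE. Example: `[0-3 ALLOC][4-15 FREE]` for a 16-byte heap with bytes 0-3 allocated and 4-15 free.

Op 1: a = malloc(6) -> a = 0; heap: [0-5 ALLOC][6-21 FREE]
Op 2: free(a) -> (freed a); heap: [0-21 FREE]
Op 3: b = malloc(4) -> b = 0; heap: [0-3 ALLOC][4-21 FREE]
Op 4: free(b) -> (freed b); heap: [0-21 FREE]
Op 5: c = malloc(1) -> c = 0; heap: [0-0 ALLOC][1-21 FREE]
Op 6: c = realloc(c, 7) -> c = 0; heap: [0-6 ALLOC][7-21 FREE]
Op 7: d = malloc(2) -> d = 7; heap: [0-6 ALLOC][7-8 ALLOC][9-21 FREE]
Op 8: e = malloc(7) -> e = 9; heap: [0-6 ALLOC][7-8 ALLOC][9-15 ALLOC][16-21 FREE]

Answer: [0-6 ALLOC][7-8 ALLOC][9-15 ALLOC][16-21 FREE]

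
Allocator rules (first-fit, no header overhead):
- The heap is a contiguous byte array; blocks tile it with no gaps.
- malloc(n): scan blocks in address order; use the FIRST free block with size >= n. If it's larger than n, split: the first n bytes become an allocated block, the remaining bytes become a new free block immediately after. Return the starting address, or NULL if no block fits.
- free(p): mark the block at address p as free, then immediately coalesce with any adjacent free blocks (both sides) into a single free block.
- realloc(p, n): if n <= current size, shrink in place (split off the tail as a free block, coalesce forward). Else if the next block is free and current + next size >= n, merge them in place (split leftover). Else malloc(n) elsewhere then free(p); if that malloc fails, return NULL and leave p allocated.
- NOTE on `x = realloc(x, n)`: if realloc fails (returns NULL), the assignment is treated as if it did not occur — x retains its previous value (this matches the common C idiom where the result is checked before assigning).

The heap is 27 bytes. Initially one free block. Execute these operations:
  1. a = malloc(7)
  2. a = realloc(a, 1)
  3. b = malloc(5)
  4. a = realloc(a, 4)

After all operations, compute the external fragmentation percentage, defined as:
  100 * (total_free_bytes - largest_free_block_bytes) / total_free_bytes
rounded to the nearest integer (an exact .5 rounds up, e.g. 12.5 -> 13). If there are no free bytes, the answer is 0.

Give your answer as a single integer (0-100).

Op 1: a = malloc(7) -> a = 0; heap: [0-6 ALLOC][7-26 FREE]
Op 2: a = realloc(a, 1) -> a = 0; heap: [0-0 ALLOC][1-26 FREE]
Op 3: b = malloc(5) -> b = 1; heap: [0-0 ALLOC][1-5 ALLOC][6-26 FREE]
Op 4: a = realloc(a, 4) -> a = 6; heap: [0-0 FREE][1-5 ALLOC][6-9 ALLOC][10-26 FREE]
Free blocks: [1 17] total_free=18 largest=17 -> 100*(18-17)/18 = 100/18 ≈ 5.556 -> rounds to 6

Answer: 6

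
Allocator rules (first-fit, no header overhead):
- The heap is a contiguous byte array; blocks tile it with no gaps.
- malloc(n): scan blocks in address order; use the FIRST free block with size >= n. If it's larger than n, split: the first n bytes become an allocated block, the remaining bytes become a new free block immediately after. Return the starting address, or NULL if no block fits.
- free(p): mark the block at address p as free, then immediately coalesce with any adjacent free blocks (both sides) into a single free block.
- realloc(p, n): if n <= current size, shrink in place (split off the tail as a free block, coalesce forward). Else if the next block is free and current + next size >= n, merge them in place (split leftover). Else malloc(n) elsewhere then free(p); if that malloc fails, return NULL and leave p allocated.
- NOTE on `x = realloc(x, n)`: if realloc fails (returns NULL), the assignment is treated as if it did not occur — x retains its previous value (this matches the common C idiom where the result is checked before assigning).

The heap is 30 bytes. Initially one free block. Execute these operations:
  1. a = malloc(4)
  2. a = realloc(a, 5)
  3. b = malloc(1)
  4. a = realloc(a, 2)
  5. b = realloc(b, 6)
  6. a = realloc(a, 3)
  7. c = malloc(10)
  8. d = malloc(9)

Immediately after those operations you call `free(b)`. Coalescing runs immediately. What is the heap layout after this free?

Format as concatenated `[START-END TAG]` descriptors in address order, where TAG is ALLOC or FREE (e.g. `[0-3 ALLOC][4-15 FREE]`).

Answer: [0-2 ALLOC][3-10 FREE][11-20 ALLOC][21-29 ALLOC]

Derivation:
Op 1: a = malloc(4) -> a = 0; heap: [0-3 ALLOC][4-29 FREE]
Op 2: a = realloc(a, 5) -> a = 0; heap: [0-4 ALLOC][5-29 FREE]
Op 3: b = malloc(1) -> b = 5; heap: [0-4 ALLOC][5-5 ALLOC][6-29 FREE]
Op 4: a = realloc(a, 2) -> a = 0; heap: [0-1 ALLOC][2-4 FREE][5-5 ALLOC][6-29 FREE]
Op 5: b = realloc(b, 6) -> b = 5; heap: [0-1 ALLOC][2-4 FREE][5-10 ALLOC][11-29 FREE]
Op 6: a = realloc(a, 3) -> a = 0; heap: [0-2 ALLOC][3-4 FREE][5-10 ALLOC][11-29 FREE]
Op 7: c = malloc(10) -> c = 11; heap: [0-2 ALLOC][3-4 FREE][5-10 ALLOC][11-20 ALLOC][21-29 FREE]
Op 8: d = malloc(9) -> d = 21; heap: [0-2 ALLOC][3-4 FREE][5-10 ALLOC][11-20 ALLOC][21-29 ALLOC]
free(b): b = 5 -> block [5-10 ALLOC]; mark free, coalesce with adjacent free neighbors -> [0-2 ALLOC][3-10 FREE][11-20 ALLOC][21-29 ALLOC]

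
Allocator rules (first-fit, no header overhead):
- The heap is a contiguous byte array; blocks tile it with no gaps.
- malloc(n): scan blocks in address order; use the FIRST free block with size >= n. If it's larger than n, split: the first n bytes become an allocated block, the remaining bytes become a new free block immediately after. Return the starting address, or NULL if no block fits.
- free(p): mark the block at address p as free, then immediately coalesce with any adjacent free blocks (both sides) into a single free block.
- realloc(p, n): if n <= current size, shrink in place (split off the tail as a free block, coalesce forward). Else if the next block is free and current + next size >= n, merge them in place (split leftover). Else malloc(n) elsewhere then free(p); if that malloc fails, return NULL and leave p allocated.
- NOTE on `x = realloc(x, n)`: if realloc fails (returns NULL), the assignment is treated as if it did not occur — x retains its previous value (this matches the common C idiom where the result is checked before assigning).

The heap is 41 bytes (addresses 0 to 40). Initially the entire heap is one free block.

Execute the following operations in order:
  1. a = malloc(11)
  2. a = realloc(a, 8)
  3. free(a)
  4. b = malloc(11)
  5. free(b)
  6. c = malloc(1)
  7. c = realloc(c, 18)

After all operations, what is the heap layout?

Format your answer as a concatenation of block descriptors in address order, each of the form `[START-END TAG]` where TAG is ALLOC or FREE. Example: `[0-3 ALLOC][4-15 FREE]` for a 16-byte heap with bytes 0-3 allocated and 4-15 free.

Answer: [0-17 ALLOC][18-40 FREE]

Derivation:
Op 1: a = malloc(11) -> a = 0; heap: [0-10 ALLOC][11-40 FREE]
Op 2: a = realloc(a, 8) -> a = 0; heap: [0-7 ALLOC][8-40 FREE]
Op 3: free(a) -> (freed a); heap: [0-40 FREE]
Op 4: b = malloc(11) -> b = 0; heap: [0-10 ALLOC][11-40 FREE]
Op 5: free(b) -> (freed b); heap: [0-40 FREE]
Op 6: c = malloc(1) -> c = 0; heap: [0-0 ALLOC][1-40 FREE]
Op 7: c = realloc(c, 18) -> c = 0; heap: [0-17 ALLOC][18-40 FREE]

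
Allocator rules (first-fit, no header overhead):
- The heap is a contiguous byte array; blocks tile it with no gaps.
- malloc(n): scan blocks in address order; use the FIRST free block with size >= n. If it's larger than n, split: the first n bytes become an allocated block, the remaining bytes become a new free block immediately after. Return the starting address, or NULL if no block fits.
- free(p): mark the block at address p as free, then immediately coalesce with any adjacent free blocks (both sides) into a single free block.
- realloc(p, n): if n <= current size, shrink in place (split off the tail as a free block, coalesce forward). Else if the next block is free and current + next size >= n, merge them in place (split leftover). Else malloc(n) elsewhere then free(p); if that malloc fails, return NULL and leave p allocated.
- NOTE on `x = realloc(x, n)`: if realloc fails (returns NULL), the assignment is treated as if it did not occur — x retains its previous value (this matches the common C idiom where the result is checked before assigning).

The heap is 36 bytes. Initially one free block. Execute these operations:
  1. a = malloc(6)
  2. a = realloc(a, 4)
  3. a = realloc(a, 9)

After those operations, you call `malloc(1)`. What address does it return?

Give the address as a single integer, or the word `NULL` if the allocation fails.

Answer: 9

Derivation:
Op 1: a = malloc(6) -> a = 0; heap: [0-5 ALLOC][6-35 FREE]
Op 2: a = realloc(a, 4) -> a = 0; heap: [0-3 ALLOC][4-35 FREE]
Op 3: a = realloc(a, 9) -> a = 0; heap: [0-8 ALLOC][9-35 FREE]
malloc(1): first-fit scan over [0-8 ALLOC][9-35 FREE] -> 9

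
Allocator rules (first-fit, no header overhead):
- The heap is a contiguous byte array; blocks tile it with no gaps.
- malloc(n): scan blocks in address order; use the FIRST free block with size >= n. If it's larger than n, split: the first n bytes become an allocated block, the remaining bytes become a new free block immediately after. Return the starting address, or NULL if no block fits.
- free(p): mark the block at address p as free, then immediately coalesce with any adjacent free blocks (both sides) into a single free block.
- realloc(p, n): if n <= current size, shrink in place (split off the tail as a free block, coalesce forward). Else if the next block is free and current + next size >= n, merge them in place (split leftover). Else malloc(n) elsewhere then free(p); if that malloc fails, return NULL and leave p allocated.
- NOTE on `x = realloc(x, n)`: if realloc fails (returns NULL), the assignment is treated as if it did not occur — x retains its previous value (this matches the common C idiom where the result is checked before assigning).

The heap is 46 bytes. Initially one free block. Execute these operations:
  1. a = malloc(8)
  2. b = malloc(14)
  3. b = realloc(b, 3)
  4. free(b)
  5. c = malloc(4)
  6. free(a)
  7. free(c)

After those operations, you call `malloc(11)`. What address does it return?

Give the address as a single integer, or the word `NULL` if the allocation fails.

Op 1: a = malloc(8) -> a = 0; heap: [0-7 ALLOC][8-45 FREE]
Op 2: b = malloc(14) -> b = 8; heap: [0-7 ALLOC][8-21 ALLOC][22-45 FREE]
Op 3: b = realloc(b, 3) -> b = 8; heap: [0-7 ALLOC][8-10 ALLOC][11-45 FREE]
Op 4: free(b) -> (freed b); heap: [0-7 ALLOC][8-45 FREE]
Op 5: c = malloc(4) -> c = 8; heap: [0-7 ALLOC][8-11 ALLOC][12-45 FREE]
Op 6: free(a) -> (freed a); heap: [0-7 FREE][8-11 ALLOC][12-45 FREE]
Op 7: free(c) -> (freed c); heap: [0-45 FREE]
malloc(11): first-fit scan over [0-45 FREE] -> 0

Answer: 0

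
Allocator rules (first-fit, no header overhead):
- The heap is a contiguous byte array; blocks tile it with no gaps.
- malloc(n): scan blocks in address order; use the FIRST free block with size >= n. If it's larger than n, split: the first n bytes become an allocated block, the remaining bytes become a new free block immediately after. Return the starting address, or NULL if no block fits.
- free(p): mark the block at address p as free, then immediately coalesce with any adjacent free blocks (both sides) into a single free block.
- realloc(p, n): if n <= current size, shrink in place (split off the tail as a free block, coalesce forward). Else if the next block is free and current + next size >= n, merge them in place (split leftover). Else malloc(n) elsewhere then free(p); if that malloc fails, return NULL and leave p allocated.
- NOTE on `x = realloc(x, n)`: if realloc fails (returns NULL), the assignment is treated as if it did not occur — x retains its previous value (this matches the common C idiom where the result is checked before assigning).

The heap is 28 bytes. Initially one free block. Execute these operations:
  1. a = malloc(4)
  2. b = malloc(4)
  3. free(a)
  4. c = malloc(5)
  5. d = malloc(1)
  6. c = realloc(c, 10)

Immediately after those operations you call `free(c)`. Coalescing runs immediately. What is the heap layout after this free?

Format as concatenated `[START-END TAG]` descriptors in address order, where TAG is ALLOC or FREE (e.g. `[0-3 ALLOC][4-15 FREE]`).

Answer: [0-0 ALLOC][1-3 FREE][4-7 ALLOC][8-27 FREE]

Derivation:
Op 1: a = malloc(4) -> a = 0; heap: [0-3 ALLOC][4-27 FREE]
Op 2: b = malloc(4) -> b = 4; heap: [0-3 ALLOC][4-7 ALLOC][8-27 FREE]
Op 3: free(a) -> (freed a); heap: [0-3 FREE][4-7 ALLOC][8-27 FREE]
Op 4: c = malloc(5) -> c = 8; heap: [0-3 FREE][4-7 ALLOC][8-12 ALLOC][13-27 FREE]
Op 5: d = malloc(1) -> d = 0; heap: [0-0 ALLOC][1-3 FREE][4-7 ALLOC][8-12 ALLOC][13-27 FREE]
Op 6: c = realloc(c, 10) -> c = 8; heap: [0-0 ALLOC][1-3 FREE][4-7 ALLOC][8-17 ALLOC][18-27 FREE]
free(c): c = 8 -> block [8-17 ALLOC]; mark free, coalesce with adjacent free neighbors -> [0-0 ALLOC][1-3 FREE][4-7 ALLOC][8-27 FREE]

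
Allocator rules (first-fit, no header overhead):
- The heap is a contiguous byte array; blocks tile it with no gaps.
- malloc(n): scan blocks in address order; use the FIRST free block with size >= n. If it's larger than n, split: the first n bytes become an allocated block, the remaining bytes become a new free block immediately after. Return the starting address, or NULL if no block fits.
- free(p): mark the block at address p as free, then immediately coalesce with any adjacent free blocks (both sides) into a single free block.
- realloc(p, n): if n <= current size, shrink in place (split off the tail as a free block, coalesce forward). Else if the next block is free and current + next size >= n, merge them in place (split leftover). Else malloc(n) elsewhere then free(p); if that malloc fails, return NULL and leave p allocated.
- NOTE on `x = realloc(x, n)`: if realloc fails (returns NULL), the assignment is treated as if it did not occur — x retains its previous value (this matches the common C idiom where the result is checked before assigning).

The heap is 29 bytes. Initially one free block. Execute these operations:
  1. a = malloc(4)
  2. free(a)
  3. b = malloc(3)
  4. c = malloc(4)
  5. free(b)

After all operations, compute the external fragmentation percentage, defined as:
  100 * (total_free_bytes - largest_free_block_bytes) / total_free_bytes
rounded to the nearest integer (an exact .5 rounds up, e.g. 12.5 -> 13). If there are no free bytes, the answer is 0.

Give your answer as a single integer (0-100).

Op 1: a = malloc(4) -> a = 0; heap: [0-3 ALLOC][4-28 FREE]
Op 2: free(a) -> (freed a); heap: [0-28 FREE]
Op 3: b = malloc(3) -> b = 0; heap: [0-2 ALLOC][3-28 FREE]
Op 4: c = malloc(4) -> c = 3; heap: [0-2 ALLOC][3-6 ALLOC][7-28 FREE]
Op 5: free(b) -> (freed b); heap: [0-2 FREE][3-6 ALLOC][7-28 FREE]
Free blocks: [3 22] total_free=25 largest=22 -> 100*(25-22)/25 = 300/25 = 12

Answer: 12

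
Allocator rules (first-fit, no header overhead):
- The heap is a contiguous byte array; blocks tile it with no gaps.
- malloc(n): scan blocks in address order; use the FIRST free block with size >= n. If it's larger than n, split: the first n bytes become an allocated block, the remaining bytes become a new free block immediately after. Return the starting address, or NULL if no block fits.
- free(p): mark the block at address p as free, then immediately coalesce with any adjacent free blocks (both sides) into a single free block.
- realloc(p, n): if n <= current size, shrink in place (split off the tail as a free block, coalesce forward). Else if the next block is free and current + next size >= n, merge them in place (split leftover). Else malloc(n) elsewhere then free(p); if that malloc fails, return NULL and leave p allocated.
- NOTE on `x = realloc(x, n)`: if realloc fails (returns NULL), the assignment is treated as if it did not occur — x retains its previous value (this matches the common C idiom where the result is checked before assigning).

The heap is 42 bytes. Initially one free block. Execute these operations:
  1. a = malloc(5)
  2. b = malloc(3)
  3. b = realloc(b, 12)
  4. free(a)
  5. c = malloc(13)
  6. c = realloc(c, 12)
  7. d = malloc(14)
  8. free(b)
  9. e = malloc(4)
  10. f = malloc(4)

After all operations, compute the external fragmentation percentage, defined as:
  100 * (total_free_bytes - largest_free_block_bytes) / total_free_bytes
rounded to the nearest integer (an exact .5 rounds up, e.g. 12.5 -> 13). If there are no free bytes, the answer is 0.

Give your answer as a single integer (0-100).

Answer: 41

Derivation:
Op 1: a = malloc(5) -> a = 0; heap: [0-4 ALLOC][5-41 FREE]
Op 2: b = malloc(3) -> b = 5; heap: [0-4 ALLOC][5-7 ALLOC][8-41 FREE]
Op 3: b = realloc(b, 12) -> b = 5; heap: [0-4 ALLOC][5-16 ALLOC][17-41 FREE]
Op 4: free(a) -> (freed a); heap: [0-4 FREE][5-16 ALLOC][17-41 FREE]
Op 5: c = malloc(13) -> c = 17; heap: [0-4 FREE][5-16 ALLOC][17-29 ALLOC][30-41 FREE]
Op 6: c = realloc(c, 12) -> c = 17; heap: [0-4 FREE][5-16 ALLOC][17-28 ALLOC][29-41 FREE]
Op 7: d = malloc(14) -> d = NULL; heap: [0-4 FREE][5-16 ALLOC][17-28 ALLOC][29-41 FREE]
Op 8: free(b) -> (freed b); heap: [0-16 FREE][17-28 ALLOC][29-41 FREE]
Op 9: e = malloc(4) -> e = 0; heap: [0-3 ALLOC][4-16 FREE][17-28 ALLOC][29-41 FREE]
Op 10: f = malloc(4) -> f = 4; heap: [0-3 ALLOC][4-7 ALLOC][8-16 FREE][17-28 ALLOC][29-41 FREE]
Free blocks: [9 13] total_free=22 largest=13 -> 100*(22-13)/22 = 900/22 ≈ 40.909 -> rounds to 41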